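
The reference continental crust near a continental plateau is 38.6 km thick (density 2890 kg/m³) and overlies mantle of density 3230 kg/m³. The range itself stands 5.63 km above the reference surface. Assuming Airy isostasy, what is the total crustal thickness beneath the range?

Root depth r = h ρ_c / (ρ_m − ρ_c) = 5.63 km × 2890 / 340 = 47.85 km.
Total thickness = T + h + r = 38.6 km + 5.63 km + 47.85 km = 92.1 km.

92.1 km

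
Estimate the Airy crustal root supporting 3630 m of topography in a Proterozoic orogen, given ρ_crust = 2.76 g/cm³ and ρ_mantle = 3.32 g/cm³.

17900 m

Balancing pressure at the compensation depth: the weight of the topography is balanced by the buoyancy of the root, ρ_c h = (ρ_m − ρ_c) r.
r = h · ρ_c / (ρ_m − ρ_c) = 3630 m × 2.76 / (3.32 − 2.76) = 17900 m.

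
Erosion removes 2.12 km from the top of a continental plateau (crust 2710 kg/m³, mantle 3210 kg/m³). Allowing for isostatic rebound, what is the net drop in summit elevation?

0.33 km

Rebound u = e ρ_c/ρ_m = 2.12 km × 2710/3210 = 1.79 km.
Net surface drop = e − u = 2.12 km − 1.79 km = e (ρ_m − ρ_c)/ρ_m = 0.33 km.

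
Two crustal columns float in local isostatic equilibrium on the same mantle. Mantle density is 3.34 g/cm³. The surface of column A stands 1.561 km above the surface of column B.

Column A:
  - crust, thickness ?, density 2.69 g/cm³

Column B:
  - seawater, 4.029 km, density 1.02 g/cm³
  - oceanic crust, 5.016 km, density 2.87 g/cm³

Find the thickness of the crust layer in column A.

26 km

Take the compensation level at the base of the deeper column (depth z_c below the surface of column A) and equate Σ ρ_i t_i down to z_c; mantle fills any gap and the z_c terms cancel.
Column A: x×2.69 + (z_c − 0 − x)×3.34
Column B: 1.561×0 + 4.029×1.02 + 5.016×2.87 + (z_c − 1.561 − 9.045)×3.34
The z_c×3.34 term appears on both sides and cancels. Collect the known terms of each column as K = Σ(ρt)_known − 3.34 × (depth of known layers): K_A = 0 − 3.34×0 = 0; K_B = 18.5055 − 3.34×(1.561 + 9.045) = −16.91854.
Balance: K_A − x×(3.34 − 2.69) = K_B, so x = (K_A − K_B)/(3.34 − 2.69) = 16.9185/0.65 = 26 km.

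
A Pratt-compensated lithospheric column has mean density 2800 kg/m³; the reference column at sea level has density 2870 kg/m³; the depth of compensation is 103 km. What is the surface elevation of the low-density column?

2.58 km

ρ_ref D = ρ (D + h) → h = D (ρ_ref − ρ)/ρ.
h = 103 km × (2870 − 2800)/2800 = 2.58 km.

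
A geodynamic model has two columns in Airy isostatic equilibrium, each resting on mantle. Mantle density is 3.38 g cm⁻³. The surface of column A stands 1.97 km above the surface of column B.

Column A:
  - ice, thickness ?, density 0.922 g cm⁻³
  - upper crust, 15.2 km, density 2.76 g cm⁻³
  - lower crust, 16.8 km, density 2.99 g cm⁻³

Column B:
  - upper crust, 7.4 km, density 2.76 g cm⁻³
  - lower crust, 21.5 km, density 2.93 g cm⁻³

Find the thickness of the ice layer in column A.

Take the compensation level at the base of the deeper column (depth z_c below the surface of column A) and equate Σ ρ_i t_i down to z_c; mantle fills any gap and the z_c terms cancel.
Column A: x×0.922 + 15.2×2.76 + 16.8×2.99 + (z_c − 32 − x)×3.38
Column B: 1.97×0 + 7.4×2.76 + 21.5×2.93 + (z_c − 1.97 − 28.9)×3.38
The z_c×3.38 term appears on both sides and cancels. Collect the known terms of each column as K = Σ(ρt)_known − 3.38 × (depth of known layers): K_A = 92.184 − 3.38×32 = −15.976; K_B = 83.419 − 3.38×(1.97 + 28.9) = −20.9216.
Balance: K_A − x×(3.38 − 0.922) = K_B, so x = (K_A − K_B)/(3.38 − 0.922) = 4.9456/2.458 = 2.01 km.

2.01 km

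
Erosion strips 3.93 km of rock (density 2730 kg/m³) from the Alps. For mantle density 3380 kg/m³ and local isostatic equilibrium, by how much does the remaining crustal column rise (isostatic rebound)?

Unloading: uplift u = e ρ_c/ρ_m = 3.93 km × 2730/3380 = 3.17 km.

3.17 km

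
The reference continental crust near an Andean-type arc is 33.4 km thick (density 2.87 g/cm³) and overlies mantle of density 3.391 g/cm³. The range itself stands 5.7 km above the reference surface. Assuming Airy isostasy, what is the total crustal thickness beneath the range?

Root depth r = h ρ_c / (ρ_m − ρ_c) = 5.7 km × 2.87 / 0.521 = 31.4 km.
Total thickness = T + h + r = 33.4 km + 5.7 km + 31.4 km = 70.5 km.

70.5 km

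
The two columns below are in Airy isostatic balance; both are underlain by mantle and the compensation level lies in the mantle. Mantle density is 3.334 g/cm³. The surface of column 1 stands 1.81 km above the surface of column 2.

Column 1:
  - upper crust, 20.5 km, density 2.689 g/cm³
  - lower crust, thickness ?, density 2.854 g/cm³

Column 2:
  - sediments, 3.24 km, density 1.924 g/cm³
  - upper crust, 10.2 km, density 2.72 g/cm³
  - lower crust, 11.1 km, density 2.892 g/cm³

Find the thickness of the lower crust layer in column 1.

Take the compensation level at the base of the deeper column (depth z_c below the surface of column 1) and equate Σ ρ_i t_i down to z_c; mantle fills any gap and the z_c terms cancel.
Column 1: 20.5×2.689 + x×2.854 + (z_c − 20.5 − x)×3.334
Column 2: 1.81×0 + 3.24×1.924 + 10.2×2.72 + 11.1×2.892 + (z_c − 1.81 − 24.54)×3.334
The z_c×3.334 term appears on both sides and cancels. Collect the known terms of each column as K = Σ(ρt)_known − 3.334 × (depth of known layers): K_1 = 55.1245 − 3.334×20.5 = −13.2225; K_2 = 66.07896 − 3.334×(1.81 + 24.54) = −21.77194.
Balance: K_1 − x×(3.334 − 2.854) = K_2, so x = (K_1 − K_2)/(3.334 − 2.854) = 8.54944/0.48 = 17.8 km.

17.8 km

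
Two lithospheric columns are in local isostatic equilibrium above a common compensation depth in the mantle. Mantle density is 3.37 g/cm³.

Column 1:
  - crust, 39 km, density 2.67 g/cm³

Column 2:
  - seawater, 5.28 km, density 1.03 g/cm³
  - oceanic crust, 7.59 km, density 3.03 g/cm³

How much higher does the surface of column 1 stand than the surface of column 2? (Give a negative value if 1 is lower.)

3.67 km

For any compensation level in the mantle, the mantle terms cancel and isostasy reduces to e = (Σt_1 − Σt_2) − (Σ(ρt)_1 − Σ(ρt)_2) / ρ_m.
Σt_1 = 39 km; Σt_2 = 12.87 km; Σ(ρt)_1 = 104.13; Σ(ρt)_2 = 28.4361 (in km·g/cm³).
e = (39 − 12.87) − (104.13 − 28.4361) / 3.37 = 3.67 km.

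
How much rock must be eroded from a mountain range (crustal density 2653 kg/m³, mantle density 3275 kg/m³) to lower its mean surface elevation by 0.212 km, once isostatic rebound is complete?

Net drop Δ = e − u = e − e ρ_c/ρ_m = e (ρ_m − ρ_c)/ρ_m.
e = Δ ρ_m/(ρ_m − ρ_c) = 0.212 km × 3275/622 = 1.12 km.

1.12 km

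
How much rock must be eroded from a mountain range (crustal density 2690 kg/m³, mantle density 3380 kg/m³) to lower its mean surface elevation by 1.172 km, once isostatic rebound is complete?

Net drop Δ = e − u = e − e ρ_c/ρ_m = e (ρ_m − ρ_c)/ρ_m.
e = Δ ρ_m/(ρ_m − ρ_c) = 1.172 km × 3380/690 = 5.74 km.

5.74 km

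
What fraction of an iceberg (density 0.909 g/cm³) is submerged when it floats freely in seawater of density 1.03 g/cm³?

0.883

Submerged fraction = ρ_obj/ρ_fluid = 0.909/1.03 = 0.883.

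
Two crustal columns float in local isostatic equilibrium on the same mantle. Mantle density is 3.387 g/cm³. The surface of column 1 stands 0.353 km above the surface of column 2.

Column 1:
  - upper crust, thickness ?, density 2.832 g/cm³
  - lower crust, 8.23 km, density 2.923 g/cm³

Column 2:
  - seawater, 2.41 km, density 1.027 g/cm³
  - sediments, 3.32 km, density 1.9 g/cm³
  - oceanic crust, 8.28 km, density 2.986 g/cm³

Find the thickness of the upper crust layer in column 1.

Take the compensation level at the base of the deeper column (depth z_c below the surface of column 1) and equate Σ ρ_i t_i down to z_c; mantle fills any gap and the z_c terms cancel.
Column 1: x×2.832 + 8.23×2.923 + (z_c − 8.23 − x)×3.387
Column 2: 0.353×0 + 2.41×1.027 + 3.32×1.9 + 8.28×2.986 + (z_c − 0.353 − 14.01)×3.387
The z_c×3.387 term appears on both sides and cancels. Collect the known terms of each column as K = Σ(ρt)_known − 3.387 × (depth of known layers): K_1 = 24.05629 − 3.387×8.23 = −3.81872; K_2 = 33.50715 − 3.387×(0.353 + 14.01) = −15.140331.
Balance: K_1 − x×(3.387 − 2.832) = K_2, so x = (K_1 − K_2)/(3.387 − 2.832) = 11.3216/0.555 = 20.4 km.

20.4 km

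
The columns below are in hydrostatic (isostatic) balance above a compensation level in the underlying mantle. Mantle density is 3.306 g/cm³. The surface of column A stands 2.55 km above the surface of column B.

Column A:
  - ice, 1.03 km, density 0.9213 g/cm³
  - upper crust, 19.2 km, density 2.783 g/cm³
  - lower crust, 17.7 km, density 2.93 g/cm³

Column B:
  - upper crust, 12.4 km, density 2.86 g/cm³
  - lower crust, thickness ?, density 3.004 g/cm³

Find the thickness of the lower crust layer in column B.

17.2 km

Take the compensation level at the base of the deeper column (depth z_c below the surface of column A) and equate Σ ρ_i t_i down to z_c; mantle fills any gap and the z_c terms cancel.
Column A: 1.03×0.9213 + 19.2×2.783 + 17.7×2.93 + (z_c − 37.93)×3.306
Column B: 2.55×0 + 12.4×2.86 + x×3.004 + (z_c − 2.55 − 12.4 − x)×3.306
The z_c×3.306 term appears on both sides and cancels. Collect the known terms of each column as K = Σ(ρt)_known − 3.306 × (depth of known layers): K_A = 106.243539 − 3.306×37.93 = −19.153041; K_B = 35.464 − 3.306×(2.55 + 12.4) = −13.9607.
Balance: K_A = K_B − x×(3.306 − 3.004), so x = (K_B − K_A)/(3.306 − 3.004) = 5.19234/0.302 = 17.2 km.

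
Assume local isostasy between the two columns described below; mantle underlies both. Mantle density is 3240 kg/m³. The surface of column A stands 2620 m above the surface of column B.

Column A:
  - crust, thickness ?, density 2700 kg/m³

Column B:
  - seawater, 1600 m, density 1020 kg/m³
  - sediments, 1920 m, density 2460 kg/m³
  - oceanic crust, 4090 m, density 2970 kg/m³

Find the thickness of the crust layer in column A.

Take the compensation level at the base of the deeper column (depth z_c below the surface of column A) and equate Σ ρ_i t_i down to z_c; mantle fills any gap and the z_c terms cancel.
Column A: x×2700 + (z_c − 0 − x)×3240
Column B: 2620×0 + 1600×1020 + 1920×2460 + 4090×2970 + (z_c − 2620 − 7610)×3240
The z_c×3240 term appears on both sides and cancels. Collect the known terms of each column as K = Σ(ρt)_known − 3240 × (depth of known layers): K_A = 0 − 3240×0 = 0; K_B = 18502500 − 3240×(2620 + 7610) = −14642700.
Balance: K_A − x×(3240 − 2700) = K_B, so x = (K_A − K_B)/(3240 − 2700) = 14642700/540 = 27100 m.

27100 m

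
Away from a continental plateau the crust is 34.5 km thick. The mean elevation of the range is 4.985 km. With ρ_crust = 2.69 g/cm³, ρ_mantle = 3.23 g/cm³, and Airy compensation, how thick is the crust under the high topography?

Root depth r = h ρ_c / (ρ_m − ρ_c) = 4.985 km × 2.69 / 0.54 = 24.83 km.
Total thickness = T + h + r = 34.5 km + 4.985 km + 24.83 km = 64.3 km.

64.3 km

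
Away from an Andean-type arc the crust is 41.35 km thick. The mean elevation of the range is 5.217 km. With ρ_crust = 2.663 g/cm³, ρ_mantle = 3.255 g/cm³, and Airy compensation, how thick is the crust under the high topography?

Root depth r = h ρ_c / (ρ_m − ρ_c) = 5.217 km × 2.663 / 0.592 = 23.47 km.
Total thickness = T + h + r = 41.35 km + 5.217 km + 23.47 km = 70 km.

70 km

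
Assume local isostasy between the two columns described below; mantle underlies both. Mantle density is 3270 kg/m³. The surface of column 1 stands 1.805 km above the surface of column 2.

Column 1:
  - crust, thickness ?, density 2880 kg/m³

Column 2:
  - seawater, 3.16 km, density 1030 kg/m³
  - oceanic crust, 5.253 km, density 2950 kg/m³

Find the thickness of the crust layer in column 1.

Take the compensation level at the base of the deeper column (depth z_c below the surface of column 1) and equate Σ ρ_i t_i down to z_c; mantle fills any gap and the z_c terms cancel.
Column 1: x×2880 + (z_c − 0 − x)×3270
Column 2: 1.805×0 + 3.16×1030 + 5.253×2950 + (z_c − 1.805 − 8.413)×3270
The z_c×3270 term appears on both sides and cancels. Collect the known terms of each column as K = Σ(ρt)_known − 3270 × (depth of known layers): K_1 = 0 − 3270×0 = 0; K_2 = 18751.15 − 3270×(1.805 + 8.413) = −14661.71.
Balance: K_1 − x×(3270 − 2880) = K_2, so x = (K_1 − K_2)/(3270 − 2880) = 14661.7/390 = 37.6 km.

37.6 km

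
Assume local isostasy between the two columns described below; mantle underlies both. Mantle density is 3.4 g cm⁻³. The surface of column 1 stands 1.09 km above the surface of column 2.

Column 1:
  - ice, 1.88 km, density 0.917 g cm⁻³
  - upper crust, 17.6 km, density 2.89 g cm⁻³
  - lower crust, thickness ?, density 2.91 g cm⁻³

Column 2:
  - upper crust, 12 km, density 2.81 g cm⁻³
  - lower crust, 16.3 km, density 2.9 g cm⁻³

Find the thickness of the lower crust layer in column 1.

Take the compensation level at the base of the deeper column (depth z_c below the surface of column 1) and equate Σ ρ_i t_i down to z_c; mantle fills any gap and the z_c terms cancel.
Column 1: 1.88×0.917 + 17.6×2.89 + x×2.91 + (z_c − 19.48 − x)×3.4
Column 2: 1.09×0 + 12×2.81 + 16.3×2.9 + (z_c − 1.09 − 28.3)×3.4
The z_c×3.4 term appears on both sides and cancels. Collect the known terms of each column as K = Σ(ρt)_known − 3.4 × (depth of known layers): K_1 = 52.58796 − 3.4×19.48 = −13.64404; K_2 = 80.99 − 3.4×(1.09 + 28.3) = −18.936.
Balance: K_1 − x×(3.4 − 2.91) = K_2, so x = (K_1 − K_2)/(3.4 − 2.91) = 5.29196/0.49 = 10.8 km.

10.8 km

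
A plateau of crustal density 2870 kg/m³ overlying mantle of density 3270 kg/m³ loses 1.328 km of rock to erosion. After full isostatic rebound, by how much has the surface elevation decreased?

0.162 km

Rebound u = e ρ_c/ρ_m = 1.328 km × 2870/3270 = 1.166 km.
Net surface drop = e − u = 1.328 km − 1.166 km = e (ρ_m − ρ_c)/ρ_m = 0.162 km.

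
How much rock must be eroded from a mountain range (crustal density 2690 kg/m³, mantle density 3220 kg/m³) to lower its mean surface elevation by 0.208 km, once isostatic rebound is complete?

1.26 km

Net drop Δ = e − u = e − e ρ_c/ρ_m = e (ρ_m − ρ_c)/ρ_m.
e = Δ ρ_m/(ρ_m − ρ_c) = 0.208 km × 3220/530 = 1.26 km.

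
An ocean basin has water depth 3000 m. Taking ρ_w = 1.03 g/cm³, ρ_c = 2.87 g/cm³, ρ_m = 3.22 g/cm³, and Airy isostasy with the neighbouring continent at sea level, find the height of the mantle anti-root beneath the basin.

For local isostatic compensation: replacing crust with seawater at the top is compensated by replacing crust with mantle at the base: d (ρ_c − ρ_w) = a (ρ_m − ρ_c).
a = d (ρ_c − ρ_w)/(ρ_m − ρ_c) = 3000 m × 1.84/0.35 = 15800 m.

15800 m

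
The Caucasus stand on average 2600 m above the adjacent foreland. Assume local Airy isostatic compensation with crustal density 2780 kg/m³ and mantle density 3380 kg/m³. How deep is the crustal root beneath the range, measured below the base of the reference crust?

12000 m

Equating mass per unit area of the two columns: the weight of the topography is balanced by the buoyancy of the root, ρ_c h = (ρ_m − ρ_c) r.
r = h · ρ_c / (ρ_m − ρ_c) = 2600 m × 2780 / (3380 − 2780) = 12000 m.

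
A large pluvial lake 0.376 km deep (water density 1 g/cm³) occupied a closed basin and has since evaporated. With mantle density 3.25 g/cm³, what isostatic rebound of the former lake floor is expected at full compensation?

0.116 km

u = d ρ_w/ρ_m = 0.376 km × 1/3.25 = 0.116 km.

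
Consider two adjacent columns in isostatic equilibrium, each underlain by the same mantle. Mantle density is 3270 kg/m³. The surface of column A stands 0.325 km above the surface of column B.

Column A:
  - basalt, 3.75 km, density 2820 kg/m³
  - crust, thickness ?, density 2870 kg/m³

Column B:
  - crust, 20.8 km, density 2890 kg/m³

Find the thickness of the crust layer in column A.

18.2 km

Take the compensation level at the base of the deeper column (depth z_c below the surface of column A) and equate Σ ρ_i t_i down to z_c; mantle fills any gap and the z_c terms cancel.
Column A: 3.75×2820 + x×2870 + (z_c − 3.75 − x)×3270
Column B: 0.325×0 + 20.8×2890 + (z_c − 0.325 − 20.8)×3270
The z_c×3270 term appears on both sides and cancels. Collect the known terms of each column as K = Σ(ρt)_known − 3270 × (depth of known layers): K_A = 10575 − 3270×3.75 = −1687.5; K_B = 60112 − 3270×(0.325 + 20.8) = −8966.75.
Balance: K_A − x×(3270 − 2870) = K_B, so x = (K_A − K_B)/(3270 − 2870) = 7279.25/400 = 18.2 km.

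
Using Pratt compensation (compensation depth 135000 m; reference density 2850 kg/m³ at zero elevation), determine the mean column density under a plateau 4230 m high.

2760 kg/m³

Pratt balance: ρ_ref D = ρ (D + h).
ρ = ρ_ref D/(D + h) = 2850 × 135000 m/(135000 m + 4230 m) = 2760 kg/m³.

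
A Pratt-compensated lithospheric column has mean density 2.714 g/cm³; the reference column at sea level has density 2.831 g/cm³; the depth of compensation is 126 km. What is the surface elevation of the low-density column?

ρ_ref D = ρ (D + h) → h = D (ρ_ref − ρ)/ρ.
h = 126 km × (2.831 − 2.714)/2.714 = 5.43 km.

5.43 km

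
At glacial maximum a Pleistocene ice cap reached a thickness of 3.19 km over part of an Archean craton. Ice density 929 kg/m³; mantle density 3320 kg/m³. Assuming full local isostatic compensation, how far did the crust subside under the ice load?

0.893 km

In Airy isostatic equilibrium: the ice load ρ_ice t is balanced by mantle displaced below, ρ_m s.
s = t ρ_ice / ρ_m = 3.19 km × 929/3320 = 0.893 km.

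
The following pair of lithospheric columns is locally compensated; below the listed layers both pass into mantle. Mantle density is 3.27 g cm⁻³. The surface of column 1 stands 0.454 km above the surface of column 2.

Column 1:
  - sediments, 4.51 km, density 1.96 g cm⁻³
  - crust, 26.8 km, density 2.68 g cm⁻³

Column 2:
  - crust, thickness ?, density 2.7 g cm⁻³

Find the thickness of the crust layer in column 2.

35.5 km

Take the compensation level at the base of the deeper column (depth z_c below the surface of column 1) and equate Σ ρ_i t_i down to z_c; mantle fills any gap and the z_c terms cancel.
Column 1: 4.51×1.96 + 26.8×2.68 + (z_c − 31.31)×3.27
Column 2: 0.454×0 + x×2.7 + (z_c − 0.454 − 0 − x)×3.27
The z_c×3.27 term appears on both sides and cancels. Collect the known terms of each column as K = Σ(ρt)_known − 3.27 × (depth of known layers): K_1 = 80.6636 − 3.27×31.31 = −21.7201; K_2 = 0 − 3.27×(0.454 + 0) = −1.48458.
Balance: K_1 = K_2 − x×(3.27 − 2.7), so x = (K_2 − K_1)/(3.27 − 2.7) = 20.2355/0.57 = 35.5 km.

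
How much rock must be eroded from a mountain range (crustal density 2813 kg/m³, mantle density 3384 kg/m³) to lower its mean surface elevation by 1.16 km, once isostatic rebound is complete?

Net drop Δ = e − u = e − e ρ_c/ρ_m = e (ρ_m − ρ_c)/ρ_m.
e = Δ ρ_m/(ρ_m − ρ_c) = 1.16 km × 3384/571 = 6.87 km.

6.87 km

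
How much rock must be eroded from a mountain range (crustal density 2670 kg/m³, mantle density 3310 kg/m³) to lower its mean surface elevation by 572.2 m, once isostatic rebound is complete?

Net drop Δ = e − u = e − e ρ_c/ρ_m = e (ρ_m − ρ_c)/ρ_m.
e = Δ ρ_m/(ρ_m − ρ_c) = 572.2 m × 3310/640 = 2960 m.

2960 m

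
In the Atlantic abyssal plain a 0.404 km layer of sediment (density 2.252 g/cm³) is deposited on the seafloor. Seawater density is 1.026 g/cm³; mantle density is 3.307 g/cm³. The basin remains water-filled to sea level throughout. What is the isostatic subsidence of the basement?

0.217 km

Submarine loading: the sediment displaces seawater, and the subsidence is in turn flooded, so s (ρ_m − ρ_w) = t (ρ_sed − ρ_w).
s = 0.404 km × (2.252 − 1.026) / (3.307 − 1.026) = 0.217 km.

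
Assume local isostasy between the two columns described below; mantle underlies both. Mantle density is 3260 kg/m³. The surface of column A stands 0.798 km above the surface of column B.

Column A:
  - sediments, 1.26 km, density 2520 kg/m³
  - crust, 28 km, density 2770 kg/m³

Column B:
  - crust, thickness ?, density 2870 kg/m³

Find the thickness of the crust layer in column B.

30.9 km

Take the compensation level at the base of the deeper column (depth z_c below the surface of column A) and equate Σ ρ_i t_i down to z_c; mantle fills any gap and the z_c terms cancel.
Column A: 1.26×2520 + 28×2770 + (z_c − 29.26)×3260
Column B: 0.798×0 + x×2870 + (z_c − 0.798 − 0 − x)×3260
The z_c×3260 term appears on both sides and cancels. Collect the known terms of each column as K = Σ(ρt)_known − 3260 × (depth of known layers): K_A = 80735.2 − 3260×29.26 = −14652.4; K_B = 0 − 3260×(0.798 + 0) = −2601.48.
Balance: K_A = K_B − x×(3260 − 2870), so x = (K_B − K_A)/(3260 − 2870) = 12050.9/390 = 30.9 km.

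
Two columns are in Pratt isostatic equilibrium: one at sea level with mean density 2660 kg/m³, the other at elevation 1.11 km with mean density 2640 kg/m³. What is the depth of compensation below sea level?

ρ_ref D = ρ (D + h) → D (ρ_ref − ρ) = ρ h.
D = ρ h/(ρ_ref − ρ) = 2640 × 1.11 km/(2660 − 2640) = 147 km.

147 km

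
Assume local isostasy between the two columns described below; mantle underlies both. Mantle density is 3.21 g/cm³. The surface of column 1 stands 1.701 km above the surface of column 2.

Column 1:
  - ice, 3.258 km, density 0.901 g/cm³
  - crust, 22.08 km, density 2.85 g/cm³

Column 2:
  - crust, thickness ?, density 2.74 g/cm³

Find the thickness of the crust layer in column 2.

21.3 km

Take the compensation level at the base of the deeper column (depth z_c below the surface of column 1) and equate Σ ρ_i t_i down to z_c; mantle fills any gap and the z_c terms cancel.
Column 1: 3.258×0.901 + 22.08×2.85 + (z_c − 25.338)×3.21
Column 2: 1.701×0 + x×2.74 + (z_c − 1.701 − 0 − x)×3.21
The z_c×3.21 term appears on both sides and cancels. Collect the known terms of each column as K = Σ(ρt)_known − 3.21 × (depth of known layers): K_1 = 65.863458 − 3.21×25.338 = −15.471522; K_2 = 0 − 3.21×(1.701 + 0) = −5.46021.
Balance: K_1 = K_2 − x×(3.21 − 2.74), so x = (K_2 − K_1)/(3.21 − 2.74) = 10.0113/0.47 = 21.3 km.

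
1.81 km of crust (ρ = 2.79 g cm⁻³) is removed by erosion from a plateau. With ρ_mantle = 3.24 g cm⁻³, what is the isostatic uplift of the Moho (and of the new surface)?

Unloading: uplift u = e ρ_c/ρ_m = 1.81 km × 2.79/3.24 = 1.56 km.

1.56 km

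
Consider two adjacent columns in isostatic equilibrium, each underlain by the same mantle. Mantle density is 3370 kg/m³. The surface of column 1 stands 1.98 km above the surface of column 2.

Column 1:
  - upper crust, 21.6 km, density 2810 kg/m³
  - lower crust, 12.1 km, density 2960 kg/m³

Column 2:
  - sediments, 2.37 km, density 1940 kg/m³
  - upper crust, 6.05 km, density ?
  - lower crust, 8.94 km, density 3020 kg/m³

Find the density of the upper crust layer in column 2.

Take the compensation level at the base of the deeper column (depth z_c below the surface of column 1) and equate Σ ρ_i t_i down to z_c; mantle fills any gap and the z_c terms cancel.
Column 1: 21.6×2810 + 12.1×2960 + (z_c − 33.7)×3370
Column 2: 1.98×0 + 2.37×1940 + 6.05×ρ + 8.94×3020 + (z_c − 1.98 − 17.36)×3370
The z_c×3370 term appears on both sides and cancels. Collect the known terms of each column as K = Σ(ρt)_known − 3370 × (depth of known layers): K_1 = 96512 − 3370×33.7 = −17057; K_2 = 31596.6 − 3370×(1.98 + 17.36) = −33579.2.
Balance: K_1 = K_2 + 6.05×ρ, so ρ = (K_1 − K_2)/6.05 = 16522.2/6.05 = 2730 kg/m³.

2730 kg/m³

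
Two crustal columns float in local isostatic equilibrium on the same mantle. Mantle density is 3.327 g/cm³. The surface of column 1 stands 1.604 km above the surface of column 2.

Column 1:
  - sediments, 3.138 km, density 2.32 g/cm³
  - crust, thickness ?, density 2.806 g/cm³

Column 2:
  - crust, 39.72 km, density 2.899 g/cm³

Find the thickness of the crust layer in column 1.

Take the compensation level at the base of the deeper column (depth z_c below the surface of column 1) and equate Σ ρ_i t_i down to z_c; mantle fills any gap and the z_c terms cancel.
Column 1: 3.138×2.32 + x×2.806 + (z_c − 3.138 − x)×3.327
Column 2: 1.604×0 + 39.72×2.899 + (z_c − 1.604 − 39.72)×3.327
The z_c×3.327 term appears on both sides and cancels. Collect the known terms of each column as K = Σ(ρt)_known − 3.327 × (depth of known layers): K_1 = 7.28016 − 3.327×3.138 = −3.159966; K_2 = 115.14828 − 3.327×(1.604 + 39.72) = −22.336668.
Balance: K_1 − x×(3.327 − 2.806) = K_2, so x = (K_1 − K_2)/(3.327 − 2.806) = 19.1767/0.521 = 36.8 km.

36.8 km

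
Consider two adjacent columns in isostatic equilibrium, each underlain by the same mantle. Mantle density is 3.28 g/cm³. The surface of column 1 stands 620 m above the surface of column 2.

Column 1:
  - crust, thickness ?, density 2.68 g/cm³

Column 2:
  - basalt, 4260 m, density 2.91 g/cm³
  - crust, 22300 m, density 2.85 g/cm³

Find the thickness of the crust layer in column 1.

Take the compensation level at the base of the deeper column (depth z_c below the surface of column 1) and equate Σ ρ_i t_i down to z_c; mantle fills any gap and the z_c terms cancel.
Column 1: x×2.68 + (z_c − 0 − x)×3.28
Column 2: 620×0 + 4260×2.91 + 22300×2.85 + (z_c − 620 − 26560)×3.28
The z_c×3.28 term appears on both sides and cancels. Collect the known terms of each column as K = Σ(ρt)_known − 3.28 × (depth of known layers): K_1 = 0 − 3.28×0 = 0; K_2 = 75951.6 − 3.28×(620 + 26560) = −13198.8.
Balance: K_1 − x×(3.28 − 2.68) = K_2, so x = (K_1 − K_2)/(3.28 − 2.68) = 13198.8/0.6 = 22000 m.

22000 m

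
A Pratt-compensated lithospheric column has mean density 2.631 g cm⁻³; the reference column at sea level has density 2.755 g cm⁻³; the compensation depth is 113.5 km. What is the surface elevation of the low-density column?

5.35 km

ρ_ref D = ρ (D + h) → h = D (ρ_ref − ρ)/ρ.
h = 113.5 km × (2.755 − 2.631)/2.631 = 5.35 km.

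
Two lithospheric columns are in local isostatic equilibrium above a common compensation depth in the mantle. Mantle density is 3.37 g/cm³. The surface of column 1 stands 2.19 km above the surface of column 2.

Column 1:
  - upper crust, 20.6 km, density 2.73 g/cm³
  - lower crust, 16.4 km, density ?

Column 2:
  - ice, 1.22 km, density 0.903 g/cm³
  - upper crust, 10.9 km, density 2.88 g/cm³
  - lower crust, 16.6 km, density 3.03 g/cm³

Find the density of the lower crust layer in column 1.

2.87 g/cm³

Take the compensation level at the base of the deeper column (depth z_c below the surface of column 1) and equate Σ ρ_i t_i down to z_c; mantle fills any gap and the z_c terms cancel.
Column 1: 20.6×2.73 + 16.4×ρ + (z_c − 37)×3.37
Column 2: 2.19×0 + 1.22×0.903 + 10.9×2.88 + 16.6×3.03 + (z_c − 2.19 − 28.72)×3.37
The z_c×3.37 term appears on both sides and cancels. Collect the known terms of each column as K = Σ(ρt)_known − 3.37 × (depth of known layers): K_1 = 56.238 − 3.37×37 = −68.452; K_2 = 82.79166 − 3.37×(2.19 + 28.72) = −21.37504.
Balance: K_1 + 16.4×ρ = K_2, so ρ = (K_2 − K_1)/16.4 = 47.077/16.4 = 2.87 g/cm³.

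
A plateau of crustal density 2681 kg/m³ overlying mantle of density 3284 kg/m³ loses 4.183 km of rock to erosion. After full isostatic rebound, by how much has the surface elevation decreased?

Rebound u = e ρ_c/ρ_m = 4.183 km × 2681/3284 = 3.415 km.
Net surface drop = e − u = 4.183 km − 3.415 km = e (ρ_m − ρ_c)/ρ_m = 0.768 km.

0.768 km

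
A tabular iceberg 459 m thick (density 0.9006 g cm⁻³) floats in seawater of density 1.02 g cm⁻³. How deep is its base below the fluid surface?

Draft d = t ρ_obj/ρ_fluid = 459 m × 0.9006/1.02 = 405 m.

405 m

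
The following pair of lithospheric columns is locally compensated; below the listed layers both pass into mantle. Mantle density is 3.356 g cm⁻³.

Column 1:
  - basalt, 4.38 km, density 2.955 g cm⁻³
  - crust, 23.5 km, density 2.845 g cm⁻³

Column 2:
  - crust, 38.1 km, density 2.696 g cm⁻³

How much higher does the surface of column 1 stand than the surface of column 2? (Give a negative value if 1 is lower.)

For any compensation level in the mantle, the mantle terms cancel and isostasy reduces to e = (Σt_1 − Σt_2) − (Σ(ρt)_1 − Σ(ρt)_2) / ρ_m.
Σt_1 = 27.88 km; Σt_2 = 38.1 km; Σ(ρt)_1 = 79.8004; Σ(ρt)_2 = 102.7176 (in km·g cm⁻³).
e = (27.88 − 38.1) − (79.8004 − 102.7176) / 3.356 = −3.39 km.

−3.39 km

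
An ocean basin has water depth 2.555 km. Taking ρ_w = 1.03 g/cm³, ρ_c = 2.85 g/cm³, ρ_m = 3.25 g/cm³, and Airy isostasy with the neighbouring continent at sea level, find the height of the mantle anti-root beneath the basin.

11.6 km

Isostatic balance requires: replacing crust with seawater at the top is compensated by replacing crust with mantle at the base: d (ρ_c − ρ_w) = a (ρ_m − ρ_c).
a = d (ρ_c − ρ_w)/(ρ_m − ρ_c) = 2.555 km × 1.82/0.4 = 11.6 km.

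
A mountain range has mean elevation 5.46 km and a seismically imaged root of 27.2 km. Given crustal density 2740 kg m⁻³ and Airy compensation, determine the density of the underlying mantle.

3290 kg m⁻³

Airy balance: ρ_c h = (ρ_m − ρ_c) r → ρ_m = ρ_c (1 + h/r).
ρ_m = 2740 × (1 + 5.46 km/27.2 km) = 3290 kg m⁻³.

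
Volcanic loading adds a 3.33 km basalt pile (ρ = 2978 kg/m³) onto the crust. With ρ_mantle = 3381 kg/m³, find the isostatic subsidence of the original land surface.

2.93 km

Subaerial loading: s = t ρ_load / ρ_m.
s = 3.33 km × 2978/3381 = 2.93 km.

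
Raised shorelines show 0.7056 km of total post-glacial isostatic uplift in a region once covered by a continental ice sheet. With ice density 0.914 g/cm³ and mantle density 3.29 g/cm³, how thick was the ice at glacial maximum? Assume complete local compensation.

2.54 km

u = t ρ_ice/ρ_m → t = u ρ_m/ρ_ice = 0.7056 km × 3.29/0.914 = 2.54 km.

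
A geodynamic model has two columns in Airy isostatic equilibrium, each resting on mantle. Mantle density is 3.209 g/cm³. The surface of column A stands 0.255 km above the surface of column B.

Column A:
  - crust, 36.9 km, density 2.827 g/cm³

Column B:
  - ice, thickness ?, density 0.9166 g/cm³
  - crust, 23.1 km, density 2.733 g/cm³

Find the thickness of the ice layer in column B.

Take the compensation level at the base of the deeper column (depth z_c below the surface of column A) and equate Σ ρ_i t_i down to z_c; mantle fills any gap and the z_c terms cancel.
Column A: 36.9×2.827 + (z_c − 36.9)×3.209
Column B: 0.255×0 + x×0.9166 + 23.1×2.733 + (z_c − 0.255 − 23.1 − x)×3.209
The z_c×3.209 term appears on both sides and cancels. Collect the known terms of each column as K = Σ(ρt)_known − 3.209 × (depth of known layers): K_A = 104.3163 − 3.209×36.9 = −14.0958; K_B = 63.1323 − 3.209×(0.255 + 23.1) = −11.813895.
Balance: K_A = K_B − x×(3.209 − 0.9166), so x = (K_B − K_A)/(3.209 − 0.9166) = 2.28191/2.2924 = 0.995 km.

0.995 km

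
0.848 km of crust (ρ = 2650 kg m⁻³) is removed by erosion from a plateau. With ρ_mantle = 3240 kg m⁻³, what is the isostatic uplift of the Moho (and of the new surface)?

0.694 km

Unloading: uplift u = e ρ_c/ρ_m = 0.848 km × 2650/3240 = 0.694 km.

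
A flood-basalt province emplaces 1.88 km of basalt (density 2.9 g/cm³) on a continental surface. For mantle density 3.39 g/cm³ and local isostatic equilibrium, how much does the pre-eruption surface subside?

1.61 km

Subaerial loading: s = t ρ_load / ρ_m.
s = 1.88 km × 2.9/3.39 = 1.61 km.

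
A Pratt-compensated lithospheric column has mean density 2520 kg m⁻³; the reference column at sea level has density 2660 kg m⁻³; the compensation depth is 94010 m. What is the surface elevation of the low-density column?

ρ_ref D = ρ (D + h) → h = D (ρ_ref − ρ)/ρ.
h = 94010 m × (2660 − 2520)/2520 = 5220 m.

5220 m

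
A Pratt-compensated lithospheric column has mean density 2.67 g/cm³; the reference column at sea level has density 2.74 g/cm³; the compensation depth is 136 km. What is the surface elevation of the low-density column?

ρ_ref D = ρ (D + h) → h = D (ρ_ref − ρ)/ρ.
h = 136 km × (2.74 − 2.67)/2.67 = 3.57 km.

3.57 km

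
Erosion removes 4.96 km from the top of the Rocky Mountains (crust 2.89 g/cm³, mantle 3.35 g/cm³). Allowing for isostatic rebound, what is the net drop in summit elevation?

Rebound u = e ρ_c/ρ_m = 4.96 km × 2.89/3.35 = 4.279 km.
Net surface drop = e − u = 4.96 km − 4.279 km = e (ρ_m − ρ_c)/ρ_m = 0.681 km.

0.681 km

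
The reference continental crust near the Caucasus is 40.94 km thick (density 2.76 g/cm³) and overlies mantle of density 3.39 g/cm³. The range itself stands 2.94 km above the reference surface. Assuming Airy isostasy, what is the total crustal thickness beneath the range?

Root depth r = h ρ_c / (ρ_m − ρ_c) = 2.94 km × 2.76 / 0.63 = 12.88 km.
Total thickness = T + h + r = 40.94 km + 2.94 km + 12.88 km = 56.8 km.

56.8 km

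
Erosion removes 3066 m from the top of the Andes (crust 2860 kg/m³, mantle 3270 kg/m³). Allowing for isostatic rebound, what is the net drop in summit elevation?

Rebound u = e ρ_c/ρ_m = 3066 m × 2860/3270 = 2682 m.
Net surface drop = e − u = 3066 m − 2682 m = e (ρ_m − ρ_c)/ρ_m = 384 m.

384 m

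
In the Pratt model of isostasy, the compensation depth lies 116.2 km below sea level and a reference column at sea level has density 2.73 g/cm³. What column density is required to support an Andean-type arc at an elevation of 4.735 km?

2.62 g/cm³

Pratt balance: ρ_ref D = ρ (D + h).
ρ = ρ_ref D/(D + h) = 2.73 × 116.2 km/(116.2 km + 4.735 km) = 2.62 g/cm³.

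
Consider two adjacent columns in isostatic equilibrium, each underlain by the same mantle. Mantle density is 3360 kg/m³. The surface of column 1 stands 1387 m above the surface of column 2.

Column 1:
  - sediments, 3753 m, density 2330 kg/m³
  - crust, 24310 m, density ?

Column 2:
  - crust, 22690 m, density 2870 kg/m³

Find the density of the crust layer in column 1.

Take the compensation level at the base of the deeper column (depth z_c below the surface of column 1) and equate Σ ρ_i t_i down to z_c; mantle fills any gap and the z_c terms cancel.
Column 1: 3753×2330 + 24310×ρ + (z_c − 28063)×3360
Column 2: 1387×0 + 22690×2870 + (z_c − 1387 − 22690)×3360
The z_c×3360 term appears on both sides and cancels. Collect the known terms of each column as K = Σ(ρt)_known − 3360 × (depth of known layers): K_1 = 8744490 − 3360×28063 = −85547190; K_2 = 65120300 − 3360×(1387 + 22690) = −15778420.
Balance: K_1 + 24310×ρ = K_2, so ρ = (K_2 − K_1)/24310 = 69768800/24310 = 2870 kg/m³.

2870 kg/m³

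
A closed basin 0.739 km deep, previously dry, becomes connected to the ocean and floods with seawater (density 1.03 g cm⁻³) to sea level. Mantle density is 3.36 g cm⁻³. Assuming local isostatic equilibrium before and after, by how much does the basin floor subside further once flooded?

0.327 km

After flooding the water column is d + s deep. Its weight must equal the weight of mantle displaced by the extra subsidence s: (d + s) ρ_w = s ρ_m.
s = d ρ_w / (ρ_m − ρ_w) = 0.739 km × 1.03/(3.36 − 1.03) = 0.327 km.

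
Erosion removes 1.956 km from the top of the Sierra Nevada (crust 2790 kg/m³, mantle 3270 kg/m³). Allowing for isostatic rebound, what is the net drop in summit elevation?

0.287 km

Rebound u = e ρ_c/ρ_m = 1.956 km × 2790/3270 = 1.669 km.
Net surface drop = e − u = 1.956 km − 1.669 km = e (ρ_m − ρ_c)/ρ_m = 0.287 km.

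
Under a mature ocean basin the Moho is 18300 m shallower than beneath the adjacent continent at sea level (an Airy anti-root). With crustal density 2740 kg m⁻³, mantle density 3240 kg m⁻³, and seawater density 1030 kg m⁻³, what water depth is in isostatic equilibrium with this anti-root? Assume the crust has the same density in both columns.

Replacing a thickness d of crust by seawater at the top must be balanced by replacing crust with mantle at the base: d (ρ_c − ρ_w) = a (ρ_m − ρ_c).
d = a (ρ_m − ρ_c)/(ρ_c − ρ_w) = 18300 m × 500/1710 = 5350 m.

5350 m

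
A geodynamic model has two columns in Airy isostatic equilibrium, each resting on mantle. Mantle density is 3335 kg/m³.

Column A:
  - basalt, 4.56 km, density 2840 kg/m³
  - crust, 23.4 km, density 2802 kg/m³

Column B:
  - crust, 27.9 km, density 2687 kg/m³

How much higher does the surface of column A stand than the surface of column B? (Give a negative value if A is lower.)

−1 km

For any compensation level in the mantle, the mantle terms cancel and isostasy reduces to e = (Σt_A − Σt_B) − (Σ(ρt)_A − Σ(ρt)_B) / ρ_m.
Σt_A = 27.96 km; Σt_B = 27.9 km; Σ(ρt)_A = 78517.2; Σ(ρt)_B = 74967.3 (in km·kg/m³).
e = (27.96 − 27.9) − (78517.2 − 74967.3) / 3335 = −1 km.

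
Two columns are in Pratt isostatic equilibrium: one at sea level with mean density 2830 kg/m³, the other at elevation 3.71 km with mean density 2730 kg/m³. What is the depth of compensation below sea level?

ρ_ref D = ρ (D + h) → D (ρ_ref − ρ) = ρ h.
D = ρ h/(ρ_ref − ρ) = 2730 × 3.71 km/(2830 − 2730) = 101 km.

101 km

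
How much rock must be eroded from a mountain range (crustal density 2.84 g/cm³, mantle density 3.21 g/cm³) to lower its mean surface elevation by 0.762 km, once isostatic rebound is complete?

Net drop Δ = e − u = e − e ρ_c/ρ_m = e (ρ_m − ρ_c)/ρ_m.
e = Δ ρ_m/(ρ_m − ρ_c) = 0.762 km × 3.21/0.37 = 6.61 km.

6.61 km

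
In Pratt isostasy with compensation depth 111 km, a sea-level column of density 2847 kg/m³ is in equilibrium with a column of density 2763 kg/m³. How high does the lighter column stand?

ρ_ref D = ρ (D + h) → h = D (ρ_ref − ρ)/ρ.
h = 111 km × (2847 − 2763)/2763 = 3.37 km.

3.37 km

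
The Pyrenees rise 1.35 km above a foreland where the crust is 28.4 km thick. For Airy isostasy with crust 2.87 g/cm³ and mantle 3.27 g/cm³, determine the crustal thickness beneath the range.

Root depth r = h ρ_c / (ρ_m − ρ_c) = 1.35 km × 2.87 / 0.4 = 9.686 km.
Total thickness = T + h + r = 28.4 km + 1.35 km + 9.686 km = 39.4 km.

39.4 km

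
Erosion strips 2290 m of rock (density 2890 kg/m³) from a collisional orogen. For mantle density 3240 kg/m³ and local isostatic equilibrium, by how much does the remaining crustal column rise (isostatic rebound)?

2040 m

Unloading: uplift u = e ρ_c/ρ_m = 2290 m × 2890/3240 = 2040 m.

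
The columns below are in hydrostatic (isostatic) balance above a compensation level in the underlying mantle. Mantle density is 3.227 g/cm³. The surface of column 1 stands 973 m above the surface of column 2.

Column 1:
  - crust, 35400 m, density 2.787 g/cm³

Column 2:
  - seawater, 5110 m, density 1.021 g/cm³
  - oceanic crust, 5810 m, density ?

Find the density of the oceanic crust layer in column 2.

3.03 g/cm³

Take the compensation level at the base of the deeper column (depth z_c below the surface of column 1) and equate Σ ρ_i t_i down to z_c; mantle fills any gap and the z_c terms cancel.
Column 1: 35400×2.787 + (z_c − 35400)×3.227
Column 2: 973×0 + 5110×1.021 + 5810×ρ + (z_c − 973 − 10920)×3.227
The z_c×3.227 term appears on both sides and cancels. Collect the known terms of each column as K = Σ(ρt)_known − 3.227 × (depth of known layers): K_1 = 98659.8 − 3.227×35400 = −15576; K_2 = 5217.31 − 3.227×(973 + 10920) = −33161.401.
Balance: K_1 = K_2 + 5810×ρ, so ρ = (K_1 − K_2)/5810 = 17585.4/5810 = 3.03 g/cm³.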